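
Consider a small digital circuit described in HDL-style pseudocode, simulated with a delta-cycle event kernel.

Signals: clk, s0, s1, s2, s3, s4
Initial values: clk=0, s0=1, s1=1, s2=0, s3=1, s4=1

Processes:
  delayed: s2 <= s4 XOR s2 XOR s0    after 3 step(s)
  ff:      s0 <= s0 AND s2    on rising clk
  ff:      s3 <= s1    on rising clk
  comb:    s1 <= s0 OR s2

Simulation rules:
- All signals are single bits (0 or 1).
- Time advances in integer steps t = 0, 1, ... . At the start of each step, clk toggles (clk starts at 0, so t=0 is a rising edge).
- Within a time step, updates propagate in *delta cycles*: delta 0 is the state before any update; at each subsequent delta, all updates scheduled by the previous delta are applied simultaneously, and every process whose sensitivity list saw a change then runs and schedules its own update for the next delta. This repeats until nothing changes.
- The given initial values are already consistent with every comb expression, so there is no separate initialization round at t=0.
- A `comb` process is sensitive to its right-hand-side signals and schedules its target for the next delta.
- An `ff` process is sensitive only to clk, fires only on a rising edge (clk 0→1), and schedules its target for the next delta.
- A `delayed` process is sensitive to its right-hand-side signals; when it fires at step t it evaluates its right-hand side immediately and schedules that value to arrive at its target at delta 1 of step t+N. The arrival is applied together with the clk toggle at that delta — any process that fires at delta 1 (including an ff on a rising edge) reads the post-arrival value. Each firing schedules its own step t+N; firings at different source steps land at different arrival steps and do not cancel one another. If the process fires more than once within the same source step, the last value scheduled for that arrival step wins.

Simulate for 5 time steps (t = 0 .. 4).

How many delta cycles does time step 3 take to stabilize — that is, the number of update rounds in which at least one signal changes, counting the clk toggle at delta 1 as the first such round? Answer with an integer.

t0.Δ0 s3=1 s2=0 s4=1 s1=1 s0=1 clk=0
t0.Δ1 s3=1 s2=0 s4=1 s1=1 s0=1 clk=1
t0.Δ2 s3=1 s2=0 s4=1 s1=1 s0=0 clk=1
t0.Δ3 s3=1 s2=0 s4=1 s1=0 s0=0 clk=1
t1.Δ0 s3=1 s2=0 s4=1 s1=0 s0=0 clk=1
t1.Δ1 s3=1 s2=0 s4=1 s1=0 s0=0 clk=0
t2.Δ0 s3=1 s2=0 s4=1 s1=0 s0=0 clk=0
t2.Δ1 s3=1 s2=0 s4=1 s1=0 s0=0 clk=1
t2.Δ2 s3=0 s2=0 s4=1 s1=0 s0=0 clk=1
t3.Δ0 s3=0 s2=0 s4=1 s1=0 s0=0 clk=1
t3.Δ1 s3=0 s2=1 s4=1 s1=0 s0=0 clk=0
t3.Δ2 s3=0 s2=1 s4=1 s1=1 s0=0 clk=0
t4.Δ0 s3=0 s2=1 s4=1 s1=1 s0=0 clk=0
t4.Δ1 s3=0 s2=1 s4=1 s1=1 s0=0 clk=1
t4.Δ2 s3=1 s2=1 s4=1 s1=1 s0=0 clk=1

2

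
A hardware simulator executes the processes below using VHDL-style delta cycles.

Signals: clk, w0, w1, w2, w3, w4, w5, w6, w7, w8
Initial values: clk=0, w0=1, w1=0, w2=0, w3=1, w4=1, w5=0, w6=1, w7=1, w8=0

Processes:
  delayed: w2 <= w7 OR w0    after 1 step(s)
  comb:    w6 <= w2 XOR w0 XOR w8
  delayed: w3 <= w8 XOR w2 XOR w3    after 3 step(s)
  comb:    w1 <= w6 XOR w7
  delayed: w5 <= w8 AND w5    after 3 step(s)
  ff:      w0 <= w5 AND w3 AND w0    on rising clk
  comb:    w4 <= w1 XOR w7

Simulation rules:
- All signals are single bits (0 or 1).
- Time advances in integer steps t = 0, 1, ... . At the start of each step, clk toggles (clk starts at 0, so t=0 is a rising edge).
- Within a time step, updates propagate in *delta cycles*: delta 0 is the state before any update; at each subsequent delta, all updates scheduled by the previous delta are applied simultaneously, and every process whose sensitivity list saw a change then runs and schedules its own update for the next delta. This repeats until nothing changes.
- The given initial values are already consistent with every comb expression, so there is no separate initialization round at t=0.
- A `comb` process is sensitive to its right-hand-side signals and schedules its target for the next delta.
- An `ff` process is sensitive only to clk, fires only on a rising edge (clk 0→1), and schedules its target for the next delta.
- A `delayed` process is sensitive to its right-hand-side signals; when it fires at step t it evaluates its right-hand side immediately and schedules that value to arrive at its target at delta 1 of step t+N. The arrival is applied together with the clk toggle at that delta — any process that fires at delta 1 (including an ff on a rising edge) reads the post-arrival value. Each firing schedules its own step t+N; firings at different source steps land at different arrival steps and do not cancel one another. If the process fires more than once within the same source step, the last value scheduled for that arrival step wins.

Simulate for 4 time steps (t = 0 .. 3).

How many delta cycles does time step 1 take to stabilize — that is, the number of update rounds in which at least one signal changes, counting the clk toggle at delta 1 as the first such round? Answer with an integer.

4

[bits: w5,w4,clk,w2,w7,w3,w8,w1,w6,w0]
t=0: Δ0=0100110011 Δ1=0110110011 Δ2=0110110010 Δ3=0110110000 Δ4=0110110100 Δ5=0010110100 | 5Δ
t=1: Δ0=0010110100 Δ1=0001110100 Δ2=0001110110 Δ3=0001110010 Δ4=0101110010 | 4Δ
t=2: Δ0=0101110010 Δ1=0111110010 | 1Δ
t=3: Δ0=0111110010 Δ1=0101110010 | 1Δ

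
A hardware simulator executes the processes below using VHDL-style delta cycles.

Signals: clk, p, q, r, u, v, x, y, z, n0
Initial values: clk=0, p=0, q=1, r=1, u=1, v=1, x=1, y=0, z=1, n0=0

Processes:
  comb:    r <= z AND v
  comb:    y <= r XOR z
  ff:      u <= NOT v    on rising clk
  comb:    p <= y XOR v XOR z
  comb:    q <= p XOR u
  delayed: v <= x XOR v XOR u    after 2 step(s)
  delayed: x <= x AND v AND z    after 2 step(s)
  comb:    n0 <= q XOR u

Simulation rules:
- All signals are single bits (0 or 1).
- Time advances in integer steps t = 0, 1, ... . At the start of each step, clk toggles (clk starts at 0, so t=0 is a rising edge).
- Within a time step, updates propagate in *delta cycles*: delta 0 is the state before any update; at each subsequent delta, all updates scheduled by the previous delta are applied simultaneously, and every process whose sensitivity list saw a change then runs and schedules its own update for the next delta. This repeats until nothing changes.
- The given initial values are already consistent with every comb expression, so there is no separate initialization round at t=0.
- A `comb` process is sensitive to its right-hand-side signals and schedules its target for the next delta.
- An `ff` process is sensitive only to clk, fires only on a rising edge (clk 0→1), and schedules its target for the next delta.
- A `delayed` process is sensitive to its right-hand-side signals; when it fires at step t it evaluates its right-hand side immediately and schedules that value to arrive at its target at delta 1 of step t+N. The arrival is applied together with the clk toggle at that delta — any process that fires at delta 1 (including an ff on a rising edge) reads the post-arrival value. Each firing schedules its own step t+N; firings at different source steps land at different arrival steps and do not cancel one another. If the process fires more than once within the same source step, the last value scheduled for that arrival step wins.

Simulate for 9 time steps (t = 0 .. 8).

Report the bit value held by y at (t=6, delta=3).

t0.Δ0 u=1 v=1 q=1 x=1 r=1 n0=0 z=1 p=0 clk=0 y=0
t0.Δ1 u=1 v=1 q=1 x=1 r=1 n0=0 z=1 p=0 clk=1 y=0
t0.Δ2 u=0 v=1 q=1 x=1 r=1 n0=0 z=1 p=0 clk=1 y=0
t0.Δ3 u=0 v=1 q=0 x=1 r=1 n0=1 z=1 p=0 clk=1 y=0
t0.Δ4 u=0 v=1 q=0 x=1 r=1 n0=0 z=1 p=0 clk=1 y=0
t1.Δ0 u=0 v=1 q=0 x=1 r=1 n0=0 z=1 p=0 clk=1 y=0
t1.Δ1 u=0 v=1 q=0 x=1 r=1 n0=0 z=1 p=0 clk=0 y=0
t2.Δ0 u=0 v=1 q=0 x=1 r=1 n0=0 z=1 p=0 clk=0 y=0
t2.Δ1 u=0 v=0 q=0 x=1 r=1 n0=0 z=1 p=0 clk=1 y=0
t2.Δ2 u=1 v=0 q=0 x=1 r=0 n0=0 z=1 p=1 clk=1 y=0
t2.Δ3 u=1 v=0 q=0 x=1 r=0 n0=1 z=1 p=1 clk=1 y=1
t2.Δ4 u=1 v=0 q=0 x=1 r=0 n0=1 z=1 p=0 clk=1 y=1
t2.Δ5 u=1 v=0 q=1 x=1 r=0 n0=1 z=1 p=0 clk=1 y=1
t2.Δ6 u=1 v=0 q=1 x=1 r=0 n0=0 z=1 p=0 clk=1 y=1
t3.Δ0 u=1 v=0 q=1 x=1 r=0 n0=0 z=1 p=0 clk=1 y=1
t3.Δ1 u=1 v=0 q=1 x=1 r=0 n0=0 z=1 p=0 clk=0 y=1
t4.Δ0 u=1 v=0 q=1 x=1 r=0 n0=0 z=1 p=0 clk=0 y=1
t4.Δ1 u=1 v=0 q=1 x=0 r=0 n0=0 z=1 p=0 clk=1 y=1
t5.Δ0 u=1 v=0 q=1 x=0 r=0 n0=0 z=1 p=0 clk=1 y=1
t5.Δ1 u=1 v=0 q=1 x=0 r=0 n0=0 z=1 p=0 clk=0 y=1
t6.Δ0 u=1 v=0 q=1 x=0 r=0 n0=0 z=1 p=0 clk=0 y=1
t6.Δ1 u=1 v=1 q=1 x=0 r=0 n0=0 z=1 p=0 clk=1 y=1
t6.Δ2 u=0 v=1 q=1 x=0 r=1 n0=0 z=1 p=1 clk=1 y=1
t6.Δ3 u=0 v=1 q=1 x=0 r=1 n0=1 z=1 p=1 clk=1 y=0
t6.Δ4 u=0 v=1 q=1 x=0 r=1 n0=1 z=1 p=0 clk=1 y=0
t6.Δ5 u=0 v=1 q=0 x=0 r=1 n0=1 z=1 p=0 clk=1 y=0
t6.Δ6 u=0 v=1 q=0 x=0 r=1 n0=0 z=1 p=0 clk=1 y=0
t7.Δ0 u=0 v=1 q=0 x=0 r=1 n0=0 z=1 p=0 clk=1 y=0
t7.Δ1 u=0 v=1 q=0 x=0 r=1 n0=0 z=1 p=0 clk=0 y=0
t8.Δ0 u=0 v=1 q=0 x=0 r=1 n0=0 z=1 p=0 clk=0 y=0
t8.Δ1 u=0 v=1 q=0 x=0 r=1 n0=0 z=1 p=0 clk=1 y=0

0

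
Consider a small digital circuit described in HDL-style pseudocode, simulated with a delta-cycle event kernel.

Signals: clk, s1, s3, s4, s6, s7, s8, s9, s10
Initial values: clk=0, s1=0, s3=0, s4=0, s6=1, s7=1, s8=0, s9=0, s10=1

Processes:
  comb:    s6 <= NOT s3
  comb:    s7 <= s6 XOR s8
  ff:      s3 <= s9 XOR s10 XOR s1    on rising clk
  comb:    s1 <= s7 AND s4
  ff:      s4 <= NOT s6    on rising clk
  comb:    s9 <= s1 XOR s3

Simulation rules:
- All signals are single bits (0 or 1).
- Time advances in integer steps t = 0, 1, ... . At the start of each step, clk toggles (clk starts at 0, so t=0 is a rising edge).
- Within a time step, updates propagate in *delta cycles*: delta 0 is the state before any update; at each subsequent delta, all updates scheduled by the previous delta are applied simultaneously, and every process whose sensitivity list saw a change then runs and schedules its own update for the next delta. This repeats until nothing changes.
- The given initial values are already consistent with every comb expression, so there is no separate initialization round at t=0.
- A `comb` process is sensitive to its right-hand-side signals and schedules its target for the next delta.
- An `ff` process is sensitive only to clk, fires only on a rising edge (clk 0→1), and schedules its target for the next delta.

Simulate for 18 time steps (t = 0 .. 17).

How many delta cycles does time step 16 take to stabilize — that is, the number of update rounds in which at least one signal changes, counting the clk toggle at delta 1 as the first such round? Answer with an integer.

[bits: s1,s10,s3,s6,s4,clk,s9,s7,s8]
t=0: Δ0=010100010 Δ1=010101010 Δ2=011101010 Δ3=011001110 Δ4=011001100 | 4Δ
t=1: Δ0=011001100 Δ1=011000100 | 1Δ
t=2: Δ0=011000100 Δ1=011001100 Δ2=010011100 Δ3=010111000 Δ4=010111010 Δ5=110111010 Δ6=110111110 | 6Δ
t=3: Δ0=110111110 Δ1=110110110 | 1Δ
t=4: Δ0=110110110 Δ1=110111110 Δ2=111101110 Δ3=011001010 Δ4=011001100 | 4Δ
t=5: Δ0=011001100 Δ1=011000100 | 1Δ
t=6: Δ0=011000100 Δ1=011001100 Δ2=010011100 Δ3=010111000 Δ4=010111010 Δ5=110111010 Δ6=110111110 | 6Δ
t=7: Δ0=110111110 Δ1=110110110 | 1Δ
t=8: Δ0=110110110 Δ1=110111110 Δ2=111101110 Δ3=011001010 Δ4=011001100 | 4Δ
t=9: Δ0=011001100 Δ1=011000100 | 1Δ
t=10: Δ0=011000100 Δ1=011001100 Δ2=010011100 Δ3=010111000 Δ4=010111010 Δ5=110111010 Δ6=110111110 | 6Δ
t=11: Δ0=110111110 Δ1=110110110 | 1Δ
t=12: Δ0=110110110 Δ1=110111110 Δ2=111101110 Δ3=011001010 Δ4=011001100 | 4Δ
t=13: Δ0=011001100 Δ1=011000100 | 1Δ
t=14: Δ0=011000100 Δ1=011001100 Δ2=010011100 Δ3=010111000 Δ4=010111010 Δ5=110111010 Δ6=110111110 | 6Δ
t=15: Δ0=110111110 Δ1=110110110 | 1Δ
t=16: Δ0=110110110 Δ1=110111110 Δ2=111101110 Δ3=011001010 Δ4=011001100 | 4Δ
t=17: Δ0=011001100 Δ1=011000100 | 1Δ

4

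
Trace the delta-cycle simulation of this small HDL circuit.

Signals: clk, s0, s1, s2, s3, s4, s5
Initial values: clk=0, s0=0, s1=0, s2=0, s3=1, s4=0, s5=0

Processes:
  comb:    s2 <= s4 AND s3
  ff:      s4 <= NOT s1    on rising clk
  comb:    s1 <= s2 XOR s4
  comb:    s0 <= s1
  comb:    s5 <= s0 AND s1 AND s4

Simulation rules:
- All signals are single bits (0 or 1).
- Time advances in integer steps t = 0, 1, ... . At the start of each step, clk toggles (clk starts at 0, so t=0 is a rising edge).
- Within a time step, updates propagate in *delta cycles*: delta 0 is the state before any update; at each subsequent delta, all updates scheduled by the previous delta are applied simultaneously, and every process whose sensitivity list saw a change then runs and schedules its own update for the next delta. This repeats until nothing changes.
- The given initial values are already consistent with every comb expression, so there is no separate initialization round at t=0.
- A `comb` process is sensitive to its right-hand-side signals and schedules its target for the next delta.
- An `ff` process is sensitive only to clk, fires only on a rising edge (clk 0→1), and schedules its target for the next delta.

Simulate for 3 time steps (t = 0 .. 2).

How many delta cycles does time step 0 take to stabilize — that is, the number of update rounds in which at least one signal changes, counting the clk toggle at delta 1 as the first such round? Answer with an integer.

5

t0.Δ0 s5=0 s1=0 clk=0 s0=0 s2=0 s4=0 s3=1
t0.Δ1 s5=0 s1=0 clk=1 s0=0 s2=0 s4=0 s3=1
t0.Δ2 s5=0 s1=0 clk=1 s0=0 s2=0 s4=1 s3=1
t0.Δ3 s5=0 s1=1 clk=1 s0=0 s2=1 s4=1 s3=1
t0.Δ4 s5=0 s1=0 clk=1 s0=1 s2=1 s4=1 s3=1
t0.Δ5 s5=0 s1=0 clk=1 s0=0 s2=1 s4=1 s3=1
t1.Δ0 s5=0 s1=0 clk=1 s0=0 s2=1 s4=1 s3=1
t1.Δ1 s5=0 s1=0 clk=0 s0=0 s2=1 s4=1 s3=1
t2.Δ0 s5=0 s1=0 clk=0 s0=0 s2=1 s4=1 s3=1
t2.Δ1 s5=0 s1=0 clk=1 s0=0 s2=1 s4=1 s3=1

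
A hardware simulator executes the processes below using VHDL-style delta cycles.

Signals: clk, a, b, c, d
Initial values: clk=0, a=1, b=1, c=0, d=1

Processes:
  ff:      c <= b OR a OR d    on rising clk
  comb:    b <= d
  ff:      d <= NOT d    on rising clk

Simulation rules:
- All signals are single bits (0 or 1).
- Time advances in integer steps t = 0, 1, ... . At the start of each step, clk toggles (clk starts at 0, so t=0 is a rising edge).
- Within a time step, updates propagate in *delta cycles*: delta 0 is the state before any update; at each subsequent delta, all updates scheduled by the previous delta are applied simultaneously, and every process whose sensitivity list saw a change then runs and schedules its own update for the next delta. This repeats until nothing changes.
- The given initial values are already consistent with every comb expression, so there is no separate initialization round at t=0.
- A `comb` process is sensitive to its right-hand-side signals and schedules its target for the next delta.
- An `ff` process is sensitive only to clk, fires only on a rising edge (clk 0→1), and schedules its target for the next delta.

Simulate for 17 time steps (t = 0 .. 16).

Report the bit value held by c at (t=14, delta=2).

[bits: clk,d,c,a,b]
t=0: Δ0=01011 Δ1=11011 Δ2=10111 Δ3=10110 | 3Δ
t=1: Δ0=10110 Δ1=00110 | 1Δ
t=2: Δ0=00110 Δ1=10110 Δ2=11110 Δ3=11111 | 3Δ
t=3: Δ0=11111 Δ1=01111 | 1Δ
t=4: Δ0=01111 Δ1=11111 Δ2=10111 Δ3=10110 | 3Δ
t=5: Δ0=10110 Δ1=00110 | 1Δ
t=6: Δ0=00110 Δ1=10110 Δ2=11110 Δ3=11111 | 3Δ
t=7: Δ0=11111 Δ1=01111 | 1Δ
t=8: Δ0=01111 Δ1=11111 Δ2=10111 Δ3=10110 | 3Δ
t=9: Δ0=10110 Δ1=00110 | 1Δ
t=10: Δ0=00110 Δ1=10110 Δ2=11110 Δ3=11111 | 3Δ
t=11: Δ0=11111 Δ1=01111 | 1Δ
t=12: Δ0=01111 Δ1=11111 Δ2=10111 Δ3=10110 | 3Δ
t=13: Δ0=10110 Δ1=00110 | 1Δ
t=14: Δ0=00110 Δ1=10110 Δ2=11110 Δ3=11111 | 3Δ
t=15: Δ0=11111 Δ1=01111 | 1Δ
t=16: Δ0=01111 Δ1=11111 Δ2=10111 Δ3=10110 | 3Δ

1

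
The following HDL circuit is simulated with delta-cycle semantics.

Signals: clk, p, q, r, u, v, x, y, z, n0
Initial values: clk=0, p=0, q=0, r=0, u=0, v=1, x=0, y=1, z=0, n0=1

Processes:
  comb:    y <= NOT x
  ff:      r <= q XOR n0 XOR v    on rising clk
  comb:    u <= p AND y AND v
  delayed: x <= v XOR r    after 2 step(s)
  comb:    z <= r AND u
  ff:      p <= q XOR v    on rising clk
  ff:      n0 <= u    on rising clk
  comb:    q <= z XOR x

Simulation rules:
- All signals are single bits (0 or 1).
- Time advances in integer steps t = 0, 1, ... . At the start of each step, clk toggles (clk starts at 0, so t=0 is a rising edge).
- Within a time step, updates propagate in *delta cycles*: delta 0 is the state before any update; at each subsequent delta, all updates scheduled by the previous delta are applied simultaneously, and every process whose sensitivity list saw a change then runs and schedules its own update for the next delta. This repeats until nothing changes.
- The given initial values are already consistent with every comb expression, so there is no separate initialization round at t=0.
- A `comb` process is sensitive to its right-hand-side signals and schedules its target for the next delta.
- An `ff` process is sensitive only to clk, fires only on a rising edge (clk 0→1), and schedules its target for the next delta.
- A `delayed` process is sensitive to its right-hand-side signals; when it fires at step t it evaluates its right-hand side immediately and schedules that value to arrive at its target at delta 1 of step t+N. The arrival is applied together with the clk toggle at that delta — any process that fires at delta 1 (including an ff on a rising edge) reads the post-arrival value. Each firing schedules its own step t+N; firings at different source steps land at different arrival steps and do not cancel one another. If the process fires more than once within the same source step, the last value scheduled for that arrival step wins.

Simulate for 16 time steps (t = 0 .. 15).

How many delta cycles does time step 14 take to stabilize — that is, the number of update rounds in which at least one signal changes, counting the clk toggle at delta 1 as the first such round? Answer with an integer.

[bits: r,clk,z,x,y,u,n0,q,v,p]
t=0: Δ0=0000101010 Δ1=0100101010 Δ2=0100100011 Δ3=0100110011 | 3Δ
t=1: Δ0=0100110011 Δ1=0000110011 | 1Δ
t=2: Δ0=0000110011 Δ1=0100110011 Δ2=1100111011 Δ3=1110111011 Δ4=1110111111 | 4Δ
t=3: Δ0=1110111111 Δ1=1010111111 | 1Δ
t=4: Δ0=1010111111 Δ1=1110111111 Δ2=1110111110 Δ3=1110101110 Δ4=1100101110 Δ5=1100101010 | 5Δ
t=5: Δ0=1100101010 Δ1=1000101010 | 1Δ
t=6: Δ0=1000101010 Δ1=1100101010 Δ2=0100100011 Δ3=0100110011 | 3Δ
t=7: Δ0=0100110011 Δ1=0000110011 | 1Δ
t=8: Δ0=0000110011 Δ1=0101110011 Δ2=1101011111 Δ3=1111001111 Δ4=1101001011 Δ5=1101001111 | 5Δ
t=9: Δ0=1101001111 Δ1=1001001111 | 1Δ
t=10: Δ0=1001001111 Δ1=1100001111 Δ2=1100100010 | 2Δ
t=11: Δ0=1100100010 Δ1=1000100010 | 1Δ
t=12: Δ0=1000100010 Δ1=1100100010 Δ2=1100100011 Δ3=1100110011 Δ4=1110110011 Δ5=1110110111 | 5Δ
t=13: Δ0=1110110111 Δ1=1010110111 | 1Δ
t=14: Δ0=1010110111 Δ1=1110110111 Δ2=0110111110 Δ3=0100101110 Δ4=0100101010 | 4Δ
t=15: Δ0=0100101010 Δ1=0000101010 | 1Δ

4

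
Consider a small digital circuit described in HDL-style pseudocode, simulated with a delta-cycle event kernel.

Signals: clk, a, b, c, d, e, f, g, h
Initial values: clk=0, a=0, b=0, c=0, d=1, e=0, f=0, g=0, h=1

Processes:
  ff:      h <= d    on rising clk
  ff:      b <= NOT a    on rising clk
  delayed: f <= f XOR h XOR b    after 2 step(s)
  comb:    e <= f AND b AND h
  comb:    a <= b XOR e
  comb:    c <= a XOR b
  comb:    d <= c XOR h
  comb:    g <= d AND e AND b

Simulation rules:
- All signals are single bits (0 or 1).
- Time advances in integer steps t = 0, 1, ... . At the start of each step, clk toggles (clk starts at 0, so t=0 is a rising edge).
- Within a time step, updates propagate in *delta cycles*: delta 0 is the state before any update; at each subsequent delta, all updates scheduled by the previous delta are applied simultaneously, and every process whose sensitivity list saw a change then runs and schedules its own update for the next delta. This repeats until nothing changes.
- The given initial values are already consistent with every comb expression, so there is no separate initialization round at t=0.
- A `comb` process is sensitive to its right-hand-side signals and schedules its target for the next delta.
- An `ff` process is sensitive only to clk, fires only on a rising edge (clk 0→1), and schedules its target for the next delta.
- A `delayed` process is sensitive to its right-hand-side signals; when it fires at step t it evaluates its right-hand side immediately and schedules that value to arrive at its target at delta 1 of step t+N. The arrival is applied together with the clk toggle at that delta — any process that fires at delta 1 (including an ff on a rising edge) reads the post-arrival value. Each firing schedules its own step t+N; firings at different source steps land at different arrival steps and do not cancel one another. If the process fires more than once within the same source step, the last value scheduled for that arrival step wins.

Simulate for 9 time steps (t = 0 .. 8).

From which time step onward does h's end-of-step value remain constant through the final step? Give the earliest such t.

t0.Δ0 h=1 b=0 a=0 g=0 e=0 d=1 clk=0 f=0 c=0
t0.Δ1 h=1 b=0 a=0 g=0 e=0 d=1 clk=1 f=0 c=0
t0.Δ2 h=1 b=1 a=0 g=0 e=0 d=1 clk=1 f=0 c=0
t0.Δ3 h=1 b=1 a=1 g=0 e=0 d=1 clk=1 f=0 c=1
t0.Δ4 h=1 b=1 a=1 g=0 e=0 d=0 clk=1 f=0 c=0
t0.Δ5 h=1 b=1 a=1 g=0 e=0 d=1 clk=1 f=0 c=0
t1.Δ0 h=1 b=1 a=1 g=0 e=0 d=1 clk=1 f=0 c=0
t1.Δ1 h=1 b=1 a=1 g=0 e=0 d=1 clk=0 f=0 c=0
t2.Δ0 h=1 b=1 a=1 g=0 e=0 d=1 clk=0 f=0 c=0
t2.Δ1 h=1 b=1 a=1 g=0 e=0 d=1 clk=1 f=0 c=0
t2.Δ2 h=1 b=0 a=1 g=0 e=0 d=1 clk=1 f=0 c=0
t2.Δ3 h=1 b=0 a=0 g=0 e=0 d=1 clk=1 f=0 c=1
t2.Δ4 h=1 b=0 a=0 g=0 e=0 d=0 clk=1 f=0 c=0
t2.Δ5 h=1 b=0 a=0 g=0 e=0 d=1 clk=1 f=0 c=0
t3.Δ0 h=1 b=0 a=0 g=0 e=0 d=1 clk=1 f=0 c=0
t3.Δ1 h=1 b=0 a=0 g=0 e=0 d=1 clk=0 f=0 c=0
t4.Δ0 h=1 b=0 a=0 g=0 e=0 d=1 clk=0 f=0 c=0
t4.Δ1 h=1 b=0 a=0 g=0 e=0 d=1 clk=1 f=1 c=0
t4.Δ2 h=1 b=1 a=0 g=0 e=0 d=1 clk=1 f=1 c=0
t4.Δ3 h=1 b=1 a=1 g=0 e=1 d=1 clk=1 f=1 c=1
t4.Δ4 h=1 b=1 a=0 g=1 e=1 d=0 clk=1 f=1 c=0
t4.Δ5 h=1 b=1 a=0 g=0 e=1 d=1 clk=1 f=1 c=1
t4.Δ6 h=1 b=1 a=0 g=1 e=1 d=0 clk=1 f=1 c=1
t4.Δ7 h=1 b=1 a=0 g=0 e=1 d=0 clk=1 f=1 c=1
t5.Δ0 h=1 b=1 a=0 g=0 e=1 d=0 clk=1 f=1 c=1
t5.Δ1 h=1 b=1 a=0 g=0 e=1 d=0 clk=0 f=1 c=1
t6.Δ0 h=1 b=1 a=0 g=0 e=1 d=0 clk=0 f=1 c=1
t6.Δ1 h=1 b=1 a=0 g=0 e=1 d=0 clk=1 f=1 c=1
t6.Δ2 h=0 b=1 a=0 g=0 e=1 d=0 clk=1 f=1 c=1
t6.Δ3 h=0 b=1 a=0 g=0 e=0 d=1 clk=1 f=1 c=1
t6.Δ4 h=0 b=1 a=1 g=0 e=0 d=1 clk=1 f=1 c=1
t6.Δ5 h=0 b=1 a=1 g=0 e=0 d=1 clk=1 f=1 c=0
t6.Δ6 h=0 b=1 a=1 g=0 e=0 d=0 clk=1 f=1 c=0
t7.Δ0 h=0 b=1 a=1 g=0 e=0 d=0 clk=1 f=1 c=0
t7.Δ1 h=0 b=1 a=1 g=0 e=0 d=0 clk=0 f=1 c=0
t8.Δ0 h=0 b=1 a=1 g=0 e=0 d=0 clk=0 f=1 c=0
t8.Δ1 h=0 b=1 a=1 g=0 e=0 d=0 clk=1 f=0 c=0
t8.Δ2 h=0 b=0 a=1 g=0 e=0 d=0 clk=1 f=0 c=0
t8.Δ3 h=0 b=0 a=0 g=0 e=0 d=0 clk=1 f=0 c=1
t8.Δ4 h=0 b=0 a=0 g=0 e=0 d=1 clk=1 f=0 c=0
t8.Δ5 h=0 b=0 a=0 g=0 e=0 d=0 clk=1 f=0 c=0

6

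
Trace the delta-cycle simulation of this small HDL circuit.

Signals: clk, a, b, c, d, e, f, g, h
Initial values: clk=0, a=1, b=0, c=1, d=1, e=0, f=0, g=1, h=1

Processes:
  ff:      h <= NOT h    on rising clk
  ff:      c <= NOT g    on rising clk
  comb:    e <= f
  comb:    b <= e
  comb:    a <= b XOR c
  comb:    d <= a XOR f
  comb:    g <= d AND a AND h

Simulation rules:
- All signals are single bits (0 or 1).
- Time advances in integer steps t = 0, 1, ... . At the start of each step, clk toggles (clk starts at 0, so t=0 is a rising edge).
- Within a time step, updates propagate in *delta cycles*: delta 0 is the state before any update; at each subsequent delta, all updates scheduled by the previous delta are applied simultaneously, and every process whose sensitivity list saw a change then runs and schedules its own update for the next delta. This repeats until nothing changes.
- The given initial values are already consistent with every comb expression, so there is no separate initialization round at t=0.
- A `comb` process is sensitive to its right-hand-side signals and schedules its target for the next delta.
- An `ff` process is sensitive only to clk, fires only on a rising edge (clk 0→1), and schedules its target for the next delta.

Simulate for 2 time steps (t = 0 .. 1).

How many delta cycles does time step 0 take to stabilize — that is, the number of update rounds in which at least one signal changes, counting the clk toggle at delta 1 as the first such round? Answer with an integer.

4

t=0 Δ0: f=0 e=0 b=0 c=1 d=1 a=1 g=1 clk=0 h=1
  Δ1: clk:0→1
  Δ2: c:1→0, h:1→0
  Δ3: a:1→0, g:1→0
  Δ4: d:1→0
  (4Δ to stable)
t=1 Δ0: f=0 e=0 b=0 c=0 d=0 a=0 g=0 clk=1 h=0
  Δ1: clk:1→0
  (1Δ to stable)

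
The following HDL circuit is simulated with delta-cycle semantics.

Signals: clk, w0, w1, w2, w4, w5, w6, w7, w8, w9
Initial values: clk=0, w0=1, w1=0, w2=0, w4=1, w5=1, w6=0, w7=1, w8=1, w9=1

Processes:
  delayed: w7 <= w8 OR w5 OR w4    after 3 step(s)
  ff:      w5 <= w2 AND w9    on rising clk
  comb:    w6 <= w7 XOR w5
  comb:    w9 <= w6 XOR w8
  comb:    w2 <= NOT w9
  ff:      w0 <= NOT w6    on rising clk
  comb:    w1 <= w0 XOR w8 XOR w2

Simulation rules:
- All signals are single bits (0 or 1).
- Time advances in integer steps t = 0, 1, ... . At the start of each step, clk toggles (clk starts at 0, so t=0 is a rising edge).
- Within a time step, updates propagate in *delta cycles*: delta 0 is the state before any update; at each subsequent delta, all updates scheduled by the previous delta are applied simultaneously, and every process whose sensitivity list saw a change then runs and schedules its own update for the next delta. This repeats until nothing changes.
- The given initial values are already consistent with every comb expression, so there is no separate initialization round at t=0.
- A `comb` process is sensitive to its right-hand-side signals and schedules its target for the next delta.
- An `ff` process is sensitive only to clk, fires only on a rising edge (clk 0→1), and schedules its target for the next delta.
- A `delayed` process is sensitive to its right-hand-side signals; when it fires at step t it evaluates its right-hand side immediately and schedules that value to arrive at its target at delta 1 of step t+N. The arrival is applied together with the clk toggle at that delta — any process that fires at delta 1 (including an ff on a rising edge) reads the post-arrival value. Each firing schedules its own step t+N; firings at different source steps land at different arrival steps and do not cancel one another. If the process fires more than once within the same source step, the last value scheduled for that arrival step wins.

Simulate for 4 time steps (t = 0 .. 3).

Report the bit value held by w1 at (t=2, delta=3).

0

[bits: w1,clk,w0,w6,w4,w7,w9,w2,w8,w5]
t=0: Δ0=0010111011 Δ1=0110111011 Δ2=0110111010 Δ3=0111111010 Δ4=0111110010 Δ5=0111110110 Δ6=1111110110 | 6Δ
t=1: Δ0=1111110110 Δ1=1011110110 | 1Δ
t=2: Δ0=1011110110 Δ1=1111110110 Δ2=1101110110 Δ3=0101110110 | 3Δ
t=3: Δ0=0101110110 Δ1=0001110110 | 1Δ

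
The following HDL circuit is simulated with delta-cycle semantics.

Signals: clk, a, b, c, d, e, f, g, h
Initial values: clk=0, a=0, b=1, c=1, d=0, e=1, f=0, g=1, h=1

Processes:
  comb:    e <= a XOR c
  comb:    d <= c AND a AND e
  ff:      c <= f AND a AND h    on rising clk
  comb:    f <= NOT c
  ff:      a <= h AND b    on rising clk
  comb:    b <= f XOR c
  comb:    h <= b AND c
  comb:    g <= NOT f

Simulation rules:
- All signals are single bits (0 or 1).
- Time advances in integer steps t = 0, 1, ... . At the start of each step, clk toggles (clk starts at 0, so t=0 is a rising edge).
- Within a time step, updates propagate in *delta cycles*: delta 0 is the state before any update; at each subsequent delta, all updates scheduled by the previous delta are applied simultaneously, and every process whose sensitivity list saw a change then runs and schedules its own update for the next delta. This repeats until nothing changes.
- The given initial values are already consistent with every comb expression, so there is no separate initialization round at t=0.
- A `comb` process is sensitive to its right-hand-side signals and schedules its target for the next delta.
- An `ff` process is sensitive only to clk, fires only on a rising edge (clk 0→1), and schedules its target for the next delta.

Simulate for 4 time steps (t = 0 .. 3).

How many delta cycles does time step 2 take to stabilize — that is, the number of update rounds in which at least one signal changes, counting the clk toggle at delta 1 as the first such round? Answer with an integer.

t0.Δ0 clk=0 a=0 d=0 g=1 b=1 h=1 e=1 f=0 c=1
t0.Δ1 clk=1 a=0 d=0 g=1 b=1 h=1 e=1 f=0 c=1
t0.Δ2 clk=1 a=1 d=0 g=1 b=1 h=1 e=1 f=0 c=0
t0.Δ3 clk=1 a=1 d=0 g=1 b=0 h=0 e=1 f=1 c=0
t0.Δ4 clk=1 a=1 d=0 g=0 b=1 h=0 e=1 f=1 c=0
t1.Δ0 clk=1 a=1 d=0 g=0 b=1 h=0 e=1 f=1 c=0
t1.Δ1 clk=0 a=1 d=0 g=0 b=1 h=0 e=1 f=1 c=0
t2.Δ0 clk=0 a=1 d=0 g=0 b=1 h=0 e=1 f=1 c=0
t2.Δ1 clk=1 a=1 d=0 g=0 b=1 h=0 e=1 f=1 c=0
t2.Δ2 clk=1 a=0 d=0 g=0 b=1 h=0 e=1 f=1 c=0
t2.Δ3 clk=1 a=0 d=0 g=0 b=1 h=0 e=0 f=1 c=0
t3.Δ0 clk=1 a=0 d=0 g=0 b=1 h=0 e=0 f=1 c=0
t3.Δ1 clk=0 a=0 d=0 g=0 b=1 h=0 e=0 f=1 c=0

3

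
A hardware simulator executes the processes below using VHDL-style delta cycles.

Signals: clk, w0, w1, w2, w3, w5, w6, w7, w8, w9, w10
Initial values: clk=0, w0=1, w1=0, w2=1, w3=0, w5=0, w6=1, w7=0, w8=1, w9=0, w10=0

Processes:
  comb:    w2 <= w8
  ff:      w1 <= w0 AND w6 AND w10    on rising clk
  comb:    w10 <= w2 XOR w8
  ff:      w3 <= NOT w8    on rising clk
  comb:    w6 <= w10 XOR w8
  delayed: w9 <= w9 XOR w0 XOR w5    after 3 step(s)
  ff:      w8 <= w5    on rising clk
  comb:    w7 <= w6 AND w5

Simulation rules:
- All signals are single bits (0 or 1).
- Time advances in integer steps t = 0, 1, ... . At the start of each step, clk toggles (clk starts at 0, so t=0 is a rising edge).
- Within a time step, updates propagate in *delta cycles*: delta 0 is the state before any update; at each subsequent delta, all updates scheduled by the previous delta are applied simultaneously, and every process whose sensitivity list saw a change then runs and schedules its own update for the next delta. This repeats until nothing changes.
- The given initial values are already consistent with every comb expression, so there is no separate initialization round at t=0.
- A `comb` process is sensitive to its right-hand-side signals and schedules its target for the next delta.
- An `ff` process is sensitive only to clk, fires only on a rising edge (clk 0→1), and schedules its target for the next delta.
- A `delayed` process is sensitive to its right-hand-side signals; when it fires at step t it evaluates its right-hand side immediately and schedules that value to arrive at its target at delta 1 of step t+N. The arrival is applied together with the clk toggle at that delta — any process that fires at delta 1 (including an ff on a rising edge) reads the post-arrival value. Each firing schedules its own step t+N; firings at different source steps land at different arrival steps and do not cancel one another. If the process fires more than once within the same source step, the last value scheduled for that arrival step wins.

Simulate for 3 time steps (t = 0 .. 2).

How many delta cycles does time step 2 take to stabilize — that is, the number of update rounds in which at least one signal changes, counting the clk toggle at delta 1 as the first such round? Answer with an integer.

t0.Δ0 w3=0 clk=0 w6=1 w1=0 w10=0 w8=1 w9=0 w5=0 w7=0 w0=1 w2=1
t0.Δ1 w3=0 clk=1 w6=1 w1=0 w10=0 w8=1 w9=0 w5=0 w7=0 w0=1 w2=1
t0.Δ2 w3=0 clk=1 w6=1 w1=0 w10=0 w8=0 w9=0 w5=0 w7=0 w0=1 w2=1
t0.Δ3 w3=0 clk=1 w6=0 w1=0 w10=1 w8=0 w9=0 w5=0 w7=0 w0=1 w2=0
t0.Δ4 w3=0 clk=1 w6=1 w1=0 w10=0 w8=0 w9=0 w5=0 w7=0 w0=1 w2=0
t0.Δ5 w3=0 clk=1 w6=0 w1=0 w10=0 w8=0 w9=0 w5=0 w7=0 w0=1 w2=0
t1.Δ0 w3=0 clk=1 w6=0 w1=0 w10=0 w8=0 w9=0 w5=0 w7=0 w0=1 w2=0
t1.Δ1 w3=0 clk=0 w6=0 w1=0 w10=0 w8=0 w9=0 w5=0 w7=0 w0=1 w2=0
t2.Δ0 w3=0 clk=0 w6=0 w1=0 w10=0 w8=0 w9=0 w5=0 w7=0 w0=1 w2=0
t2.Δ1 w3=0 clk=1 w6=0 w1=0 w10=0 w8=0 w9=0 w5=0 w7=0 w0=1 w2=0
t2.Δ2 w3=1 clk=1 w6=0 w1=0 w10=0 w8=0 w9=0 w5=0 w7=0 w0=1 w2=0

2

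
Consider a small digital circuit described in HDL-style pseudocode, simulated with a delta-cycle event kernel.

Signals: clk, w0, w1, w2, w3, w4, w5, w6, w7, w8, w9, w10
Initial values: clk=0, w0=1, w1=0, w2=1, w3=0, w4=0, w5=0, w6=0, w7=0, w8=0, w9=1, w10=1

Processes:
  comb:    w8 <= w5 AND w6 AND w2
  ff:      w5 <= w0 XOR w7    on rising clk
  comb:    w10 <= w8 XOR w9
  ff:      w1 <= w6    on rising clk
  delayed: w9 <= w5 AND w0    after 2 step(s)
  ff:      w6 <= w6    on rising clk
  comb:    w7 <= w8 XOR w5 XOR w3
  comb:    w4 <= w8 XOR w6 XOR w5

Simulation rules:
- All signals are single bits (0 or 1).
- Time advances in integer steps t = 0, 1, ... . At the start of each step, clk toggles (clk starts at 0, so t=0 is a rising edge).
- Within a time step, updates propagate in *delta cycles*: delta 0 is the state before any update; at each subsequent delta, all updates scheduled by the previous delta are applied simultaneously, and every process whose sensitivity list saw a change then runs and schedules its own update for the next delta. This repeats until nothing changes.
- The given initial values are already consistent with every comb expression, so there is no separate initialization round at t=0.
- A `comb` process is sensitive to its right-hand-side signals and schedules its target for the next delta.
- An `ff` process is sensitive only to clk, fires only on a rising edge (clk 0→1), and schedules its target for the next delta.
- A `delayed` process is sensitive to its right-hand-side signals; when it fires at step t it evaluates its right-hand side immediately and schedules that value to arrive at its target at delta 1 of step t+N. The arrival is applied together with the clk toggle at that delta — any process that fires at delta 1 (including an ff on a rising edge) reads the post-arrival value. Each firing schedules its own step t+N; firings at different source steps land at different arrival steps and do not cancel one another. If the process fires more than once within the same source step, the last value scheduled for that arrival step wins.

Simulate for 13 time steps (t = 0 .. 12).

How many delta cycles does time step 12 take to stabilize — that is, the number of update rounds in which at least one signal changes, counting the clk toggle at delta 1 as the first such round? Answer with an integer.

t=0 Δ0: w1=0 w6=0 w7=0 w10=1 w9=1 w0=1 w4=0 w3=0 clk=0 w5=0 w8=0 w2=1
  Δ1: clk:0→1
  Δ2: w5:0→1
  Δ3: w7:0→1, w4:0→1
  (3Δ to stable)
t=1 Δ0: w1=0 w6=0 w7=1 w10=1 w9=1 w0=1 w4=1 w3=0 clk=1 w5=1 w8=0 w2=1
  Δ1: clk:1→0
  (1Δ to stable)
t=2 Δ0: w1=0 w6=0 w7=1 w10=1 w9=1 w0=1 w4=1 w3=0 clk=0 w5=1 w8=0 w2=1
  Δ1: clk:0→1
  Δ2: w5:1→0
  Δ3: w7:1→0, w4:1→0
  (3Δ to stable)
t=3 Δ0: w1=0 w6=0 w7=0 w10=1 w9=1 w0=1 w4=0 w3=0 clk=1 w5=0 w8=0 w2=1
  Δ1: clk:1→0
  (1Δ to stable)
t=4 Δ0: w1=0 w6=0 w7=0 w10=1 w9=1 w0=1 w4=0 w3=0 clk=0 w5=0 w8=0 w2=1
  Δ1: w9:1→0, clk:0→1
  Δ2: w10:1→0, w5:0→1
  Δ3: w7:0→1, w4:0→1
  (3Δ to stable)
t=5 Δ0: w1=0 w6=0 w7=1 w10=0 w9=0 w0=1 w4=1 w3=0 clk=1 w5=1 w8=0 w2=1
  Δ1: clk:1→0
  (1Δ to stable)
t=6 Δ0: w1=0 w6=0 w7=1 w10=0 w9=0 w0=1 w4=1 w3=0 clk=0 w5=1 w8=0 w2=1
  Δ1: w9:0→1, clk:0→1
  Δ2: w10:0→1, w5:1→0
  Δ3: w7:1→0, w4:1→0
  (3Δ to stable)
t=7 Δ0: w1=0 w6=0 w7=0 w10=1 w9=1 w0=1 w4=0 w3=0 clk=1 w5=0 w8=0 w2=1
  Δ1: clk:1→0
  (1Δ to stable)
t=8 Δ0: w1=0 w6=0 w7=0 w10=1 w9=1 w0=1 w4=0 w3=0 clk=0 w5=0 w8=0 w2=1
  Δ1: w9:1→0, clk:0→1
  Δ2: w10:1→0, w5:0→1
  Δ3: w7:0→1, w4:0→1
  (3Δ to stable)
t=9 Δ0: w1=0 w6=0 w7=1 w10=0 w9=0 w0=1 w4=1 w3=0 clk=1 w5=1 w8=0 w2=1
  Δ1: clk:1→0
  (1Δ to stable)
t=10 Δ0: w1=0 w6=0 w7=1 w10=0 w9=0 w0=1 w4=1 w3=0 clk=0 w5=1 w8=0 w2=1
  Δ1: w9:0→1, clk:0→1
  Δ2: w10:0→1, w5:1→0
  Δ3: w7:1→0, w4:1→0
  (3Δ to stable)
t=11 Δ0: w1=0 w6=0 w7=0 w10=1 w9=1 w0=1 w4=0 w3=0 clk=1 w5=0 w8=0 w2=1
  Δ1: clk:1→0
  (1Δ to stable)
t=12 Δ0: w1=0 w6=0 w7=0 w10=1 w9=1 w0=1 w4=0 w3=0 clk=0 w5=0 w8=0 w2=1
  Δ1: w9:1→0, clk:0→1
  Δ2: w10:1→0, w5:0→1
  Δ3: w7:0→1, w4:0→1
  (3Δ to stable)

3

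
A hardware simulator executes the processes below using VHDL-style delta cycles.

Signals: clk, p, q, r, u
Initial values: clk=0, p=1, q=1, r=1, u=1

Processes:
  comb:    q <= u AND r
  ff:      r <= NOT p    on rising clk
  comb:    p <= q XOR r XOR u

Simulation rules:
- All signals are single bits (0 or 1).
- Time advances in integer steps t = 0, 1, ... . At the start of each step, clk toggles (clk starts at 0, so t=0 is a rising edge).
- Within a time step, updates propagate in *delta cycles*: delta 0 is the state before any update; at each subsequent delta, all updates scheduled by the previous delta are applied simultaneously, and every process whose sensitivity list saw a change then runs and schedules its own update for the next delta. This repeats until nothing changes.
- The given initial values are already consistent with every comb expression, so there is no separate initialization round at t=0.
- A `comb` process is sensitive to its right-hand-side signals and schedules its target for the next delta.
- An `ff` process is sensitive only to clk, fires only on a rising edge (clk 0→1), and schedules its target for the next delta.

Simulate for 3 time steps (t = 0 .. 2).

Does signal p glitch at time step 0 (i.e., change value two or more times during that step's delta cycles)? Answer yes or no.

yes

t0.Δ0 q=1 p=1 r=1 clk=0 u=1
t0.Δ1 q=1 p=1 r=1 clk=1 u=1
t0.Δ2 q=1 p=1 r=0 clk=1 u=1
t0.Δ3 q=0 p=0 r=0 clk=1 u=1
t0.Δ4 q=0 p=1 r=0 clk=1 u=1
t1.Δ0 q=0 p=1 r=0 clk=1 u=1
t1.Δ1 q=0 p=1 r=0 clk=0 u=1
t2.Δ0 q=0 p=1 r=0 clk=0 u=1
t2.Δ1 q=0 p=1 r=0 clk=1 u=1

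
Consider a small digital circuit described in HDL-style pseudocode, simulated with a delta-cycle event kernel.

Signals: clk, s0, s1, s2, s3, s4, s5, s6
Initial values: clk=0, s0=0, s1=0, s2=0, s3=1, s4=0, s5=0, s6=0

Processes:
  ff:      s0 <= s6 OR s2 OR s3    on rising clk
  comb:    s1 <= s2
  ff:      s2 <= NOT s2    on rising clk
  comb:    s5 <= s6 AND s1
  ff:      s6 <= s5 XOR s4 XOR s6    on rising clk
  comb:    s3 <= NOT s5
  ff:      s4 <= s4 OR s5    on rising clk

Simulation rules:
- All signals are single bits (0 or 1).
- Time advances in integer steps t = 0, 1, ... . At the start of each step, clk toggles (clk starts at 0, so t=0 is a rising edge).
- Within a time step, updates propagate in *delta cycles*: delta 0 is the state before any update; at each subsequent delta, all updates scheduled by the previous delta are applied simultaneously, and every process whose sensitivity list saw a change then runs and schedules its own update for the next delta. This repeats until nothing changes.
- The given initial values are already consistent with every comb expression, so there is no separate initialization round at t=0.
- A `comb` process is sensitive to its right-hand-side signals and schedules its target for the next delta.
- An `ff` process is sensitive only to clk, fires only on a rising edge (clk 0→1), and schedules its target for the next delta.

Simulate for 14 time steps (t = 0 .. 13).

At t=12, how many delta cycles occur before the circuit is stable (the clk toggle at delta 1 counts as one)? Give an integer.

t=0 Δ0: s4=0 s5=0 clk=0 s2=0 s1=0 s6=0 s0=0 s3=1
  Δ1: clk:0→1
  Δ2: s2:0→1, s0:0→1
  Δ3: s1:0→1
  (3Δ to stable)
t=1 Δ0: s4=0 s5=0 clk=1 s2=1 s1=1 s6=0 s0=1 s3=1
  Δ1: clk:1→0
  (1Δ to stable)
t=2 Δ0: s4=0 s5=0 clk=0 s2=1 s1=1 s6=0 s0=1 s3=1
  Δ1: clk:0→1
  Δ2: s2:1→0
  Δ3: s1:1→0
  (3Δ to stable)
t=3 Δ0: s4=0 s5=0 clk=1 s2=0 s1=0 s6=0 s0=1 s3=1
  Δ1: clk:1→0
  (1Δ to stable)
t=4 Δ0: s4=0 s5=0 clk=0 s2=0 s1=0 s6=0 s0=1 s3=1
  Δ1: clk:0→1
  Δ2: s2:0→1
  Δ3: s1:0→1
  (3Δ to stable)
t=5 Δ0: s4=0 s5=0 clk=1 s2=1 s1=1 s6=0 s0=1 s3=1
  Δ1: clk:1→0
  (1Δ to stable)
t=6 Δ0: s4=0 s5=0 clk=0 s2=1 s1=1 s6=0 s0=1 s3=1
  Δ1: clk:0→1
  Δ2: s2:1→0
  Δ3: s1:1→0
  (3Δ to stable)
t=7 Δ0: s4=0 s5=0 clk=1 s2=0 s1=0 s6=0 s0=1 s3=1
  Δ1: clk:1→0
  (1Δ to stable)
t=8 Δ0: s4=0 s5=0 clk=0 s2=0 s1=0 s6=0 s0=1 s3=1
  Δ1: clk:0→1
  Δ2: s2:0→1
  Δ3: s1:0→1
  (3Δ to stable)
t=9 Δ0: s4=0 s5=0 clk=1 s2=1 s1=1 s6=0 s0=1 s3=1
  Δ1: clk:1→0
  (1Δ to stable)
t=10 Δ0: s4=0 s5=0 clk=0 s2=1 s1=1 s6=0 s0=1 s3=1
  Δ1: clk:0→1
  Δ2: s2:1→0
  Δ3: s1:1→0
  (3Δ to stable)
t=11 Δ0: s4=0 s5=0 clk=1 s2=0 s1=0 s6=0 s0=1 s3=1
  Δ1: clk:1→0
  (1Δ to stable)
t=12 Δ0: s4=0 s5=0 clk=0 s2=0 s1=0 s6=0 s0=1 s3=1
  Δ1: clk:0→1
  Δ2: s2:0→1
  Δ3: s1:0→1
  (3Δ to stable)
t=13 Δ0: s4=0 s5=0 clk=1 s2=1 s1=1 s6=0 s0=1 s3=1
  Δ1: clk:1→0
  (1Δ to stable)

3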